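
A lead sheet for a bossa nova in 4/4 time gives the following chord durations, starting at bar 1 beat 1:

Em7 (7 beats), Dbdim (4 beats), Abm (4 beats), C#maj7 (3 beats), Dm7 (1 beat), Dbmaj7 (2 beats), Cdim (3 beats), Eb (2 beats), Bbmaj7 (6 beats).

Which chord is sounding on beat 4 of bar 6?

Beat 4 of bar 6 is beat (6−1)×4 + 4 = 24 overall.
Running totals: Em7 ends at 7, Dbdim ends at 11, Abm ends at 15, C#maj7 ends at 18, Dm7 ends at 19, Dbmaj7 ends at 21, Cdim ends at 24.
Beat 24 falls within Cdim.

Cdim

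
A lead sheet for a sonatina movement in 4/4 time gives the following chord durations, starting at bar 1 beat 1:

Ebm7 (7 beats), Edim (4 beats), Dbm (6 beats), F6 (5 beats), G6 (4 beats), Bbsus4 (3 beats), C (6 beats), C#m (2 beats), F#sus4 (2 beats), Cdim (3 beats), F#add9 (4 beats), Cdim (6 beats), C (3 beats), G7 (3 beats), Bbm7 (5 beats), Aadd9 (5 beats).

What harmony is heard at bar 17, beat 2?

Aadd9

Beat 2 of bar 17 is beat (17−1)×4 + 2 = 66 overall.
Running totals: Ebm7 ends at 7, Edim ends at 11, Dbm ends at 17, F6 ends at 22, G6 ends at 26, Bbsus4 ends at 29, C ends at 35, C#m ends at 37, F#sus4 ends at 39, Cdim ends at 42, F#add9 ends at 46, Cdim ends at 52, C ends at 55, G7 ends at 58, Bbm7 ends at 63, Aadd9 ends at 68.
Beat 66 falls within Aadd9.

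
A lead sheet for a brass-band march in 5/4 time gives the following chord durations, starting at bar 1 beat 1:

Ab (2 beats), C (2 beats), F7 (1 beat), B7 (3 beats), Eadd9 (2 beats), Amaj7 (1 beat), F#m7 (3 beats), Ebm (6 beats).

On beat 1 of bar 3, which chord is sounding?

Beat 1 of bar 3 is beat (3−1)×5 + 1 = 11 overall.
Running totals: Ab ends at 2, C ends at 4, F7 ends at 5, B7 ends at 8, Eadd9 ends at 10, Amaj7 ends at 11.
Beat 11 falls within Amaj7.

Amaj7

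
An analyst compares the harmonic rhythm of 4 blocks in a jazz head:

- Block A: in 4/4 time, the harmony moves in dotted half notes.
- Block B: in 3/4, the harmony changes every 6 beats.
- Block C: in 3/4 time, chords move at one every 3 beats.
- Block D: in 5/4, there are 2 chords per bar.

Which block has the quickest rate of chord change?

A: 4 beats/bar ÷ 3 beats/chord = 4/3 chords/bar.
B: 3 beats/bar ÷ 6 beats/chord = 0.5 chords/bar.
C: 3 beats/bar ÷ 3 beats/chord = 1 chord/bar.
D: 5 beats/bar ÷ 2.5 beats/chord = 2 chords/bar.
Fastest is D at 2 chords/bar.

Block D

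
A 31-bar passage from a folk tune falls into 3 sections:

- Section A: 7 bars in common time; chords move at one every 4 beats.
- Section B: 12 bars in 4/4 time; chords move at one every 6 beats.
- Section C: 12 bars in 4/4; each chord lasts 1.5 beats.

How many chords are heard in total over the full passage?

A has 28 beats and chords last 4 each, so 7 chords.
B has 48 beats and chords last 6 each, so 8 chords.
C has 48 beats and chords last 1.5 each, so 32 chords.
Total: 7 + 8 + 32 = 47.

47 chords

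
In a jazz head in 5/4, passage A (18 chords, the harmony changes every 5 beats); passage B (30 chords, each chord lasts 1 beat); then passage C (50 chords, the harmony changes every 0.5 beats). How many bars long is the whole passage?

29 bars

A: 18 × 5 = 90 beats = 18 bars.
B: 30 × 1 = 30 beats = 6 bars.
C: 50 × 0.5 = 25 beats = 5 bars.
Total: 18 + 6 + 5 = 29 bars.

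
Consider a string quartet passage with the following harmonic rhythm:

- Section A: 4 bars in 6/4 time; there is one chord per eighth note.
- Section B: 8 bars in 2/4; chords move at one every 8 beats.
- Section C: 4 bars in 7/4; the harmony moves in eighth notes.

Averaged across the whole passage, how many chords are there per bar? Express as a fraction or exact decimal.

A: 4 × 6 = 24 beats ÷ 0.5 = 48 chords.
B: 8 × 2 = 16 beats ÷ 8 = 2 chords.
C: 4 × 7 = 28 beats ÷ 0.5 = 56 chords.
Overall: 106 chords over 16 bars → 106/16 = 6.625 chords per bar.

6.625 chords per bar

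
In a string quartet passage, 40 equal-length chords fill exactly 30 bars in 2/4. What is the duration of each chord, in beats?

30 bars × 2 beats/bar = 60 beats total.
60 beats ÷ 40 chords = 1.5 beats per chord.
(That is a dotted quarter note.)

1.5 beats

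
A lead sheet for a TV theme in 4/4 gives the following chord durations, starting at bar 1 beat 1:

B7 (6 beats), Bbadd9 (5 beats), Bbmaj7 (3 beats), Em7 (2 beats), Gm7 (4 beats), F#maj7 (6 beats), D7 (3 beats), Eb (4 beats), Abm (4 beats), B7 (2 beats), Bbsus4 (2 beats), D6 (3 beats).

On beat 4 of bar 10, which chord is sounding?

Beat 4 of bar 10 is beat (10−1)×4 + 4 = 40 overall.
Running totals: B7 ends at 6, Bbadd9 ends at 11, Bbmaj7 ends at 14, Em7 ends at 16, Gm7 ends at 20, F#maj7 ends at 26, D7 ends at 29, Eb ends at 33, Abm ends at 37, B7 ends at 39, Bbsus4 ends at 41.
Beat 40 falls within Bbsus4.

Bbsus4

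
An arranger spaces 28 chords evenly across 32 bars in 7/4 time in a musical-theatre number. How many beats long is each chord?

32 bars × 7 beats/bar = 224 beats total.
224 beats ÷ 28 chords = 8 beats per chord.

8 beats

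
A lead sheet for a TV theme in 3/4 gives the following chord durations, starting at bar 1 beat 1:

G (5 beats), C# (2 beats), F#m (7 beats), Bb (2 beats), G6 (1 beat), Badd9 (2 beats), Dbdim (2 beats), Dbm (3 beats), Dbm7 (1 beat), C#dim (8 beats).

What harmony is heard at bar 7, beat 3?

Beat 3 of bar 7 is beat (7−1)×3 + 3 = 21 overall.
Running totals: G ends at 5, C# ends at 7, F#m ends at 14, Bb ends at 16, G6 ends at 17, Badd9 ends at 19, Dbdim ends at 21.
Beat 21 falls within Dbdim.

Dbdim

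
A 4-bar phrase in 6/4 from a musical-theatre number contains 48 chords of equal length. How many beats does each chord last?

0.5 beats

4 bars × 6 beats/bar = 24 beats total.
24 beats ÷ 48 chords = 0.5 beats per chord.
(That is an eighth note.)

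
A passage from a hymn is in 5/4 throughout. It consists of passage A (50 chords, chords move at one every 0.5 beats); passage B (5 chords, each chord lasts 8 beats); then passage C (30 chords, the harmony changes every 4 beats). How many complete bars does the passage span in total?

37 bars

A: 50 × 0.5 = 25 beats = 5 bars.
B: 5 × 8 = 40 beats = 8 bars.
C: 30 × 4 = 120 beats = 24 bars.
Total: 5 + 8 + 24 = 37 bars.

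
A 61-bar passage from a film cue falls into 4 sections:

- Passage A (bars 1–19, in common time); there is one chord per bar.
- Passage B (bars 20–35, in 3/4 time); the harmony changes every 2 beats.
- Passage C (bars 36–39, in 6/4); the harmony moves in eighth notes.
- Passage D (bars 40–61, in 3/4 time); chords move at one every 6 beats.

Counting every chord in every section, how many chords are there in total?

102 chords

A: 19 bars × 4 beats = 76 beats; 4 beats/chord → 19 chords.
B: 16 bars × 3 beats = 48 beats; 2 beats/chord → 24 chords.
C: 4 bars × 6 beats = 24 beats; 0.5 beats/chord → 48 chords.
D: 22 bars × 3 beats = 66 beats; 6 beats/chord → 11 chords.
Total: 19 + 24 + 48 + 11 = 102.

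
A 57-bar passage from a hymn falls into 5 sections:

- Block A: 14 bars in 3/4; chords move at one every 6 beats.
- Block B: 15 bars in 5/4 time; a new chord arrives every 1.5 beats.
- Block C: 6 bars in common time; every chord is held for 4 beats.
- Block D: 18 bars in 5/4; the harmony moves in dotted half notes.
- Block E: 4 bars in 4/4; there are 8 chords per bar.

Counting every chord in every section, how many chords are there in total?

125 chords

A: 14·3 = 42 beats, 42/6 = 7 chords.
B: 15·5 = 75 beats, 75/1.5 = 50 chords.
C: 6·4 = 24 beats, 24/4 = 6 chords.
D: 18·5 = 90 beats, 90/3 = 30 chords.
E: 4·4 = 16 beats, 16/0.5 = 32 chords.
Total: 7 + 50 + 6 + 30 + 32 = 125.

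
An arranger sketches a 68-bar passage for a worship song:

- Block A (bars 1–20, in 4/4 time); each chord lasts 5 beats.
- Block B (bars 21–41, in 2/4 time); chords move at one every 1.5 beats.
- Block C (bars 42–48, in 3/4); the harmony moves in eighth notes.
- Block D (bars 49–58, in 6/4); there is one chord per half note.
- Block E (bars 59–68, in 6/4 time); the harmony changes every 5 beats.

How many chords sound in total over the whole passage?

128 chords

A: 20 bars × 4 beats = 80 beats; 5 beats/chord → 16 chords.
B: 21 bars × 2 beats = 42 beats; 1.5 beats/chord → 28 chords.
C: 7 bars × 3 beats = 21 beats; 0.5 beats/chord → 42 chords.
D: 10 bars × 6 beats = 60 beats; 2 beats/chord → 30 chords.
E: 10 bars × 6 beats = 60 beats; 5 beats/chord → 12 chords.
Total: 16 + 28 + 42 + 30 + 12 = 128.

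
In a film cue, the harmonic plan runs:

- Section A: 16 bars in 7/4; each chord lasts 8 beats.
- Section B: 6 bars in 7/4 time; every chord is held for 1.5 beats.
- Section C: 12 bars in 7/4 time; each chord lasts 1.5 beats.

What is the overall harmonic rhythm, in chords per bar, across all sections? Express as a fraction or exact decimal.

A: 16 bars of 7 beats is 112 beats; at 8 beats each that's 14 chords.
B: 6 bars of 7 beats is 42 beats; at 1.5 beats each that's 28 chords.
C: 12 bars of 7 beats is 84 beats; at 1.5 beats each that's 56 chords.
Overall: 98 chords over 34 bars → 98/34 = 49/17 chords per bar.

49/17 chords per bar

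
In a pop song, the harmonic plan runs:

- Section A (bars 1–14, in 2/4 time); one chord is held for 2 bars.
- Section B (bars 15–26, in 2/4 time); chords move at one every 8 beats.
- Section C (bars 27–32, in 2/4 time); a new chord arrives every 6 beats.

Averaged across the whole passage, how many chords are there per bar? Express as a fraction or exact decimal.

A: 14 bars of 2 beats is 28 beats; at 4 beats each that's 7 chords.
B: 12 bars of 2 beats is 24 beats; at 8 beats each that's 3 chords.
C: 6 bars of 2 beats is 12 beats; at 6 beats each that's 2 chords.
Overall: 12 chords over 32 bars → 12/32 = 0.375 chords per bar.

0.375 chords per bar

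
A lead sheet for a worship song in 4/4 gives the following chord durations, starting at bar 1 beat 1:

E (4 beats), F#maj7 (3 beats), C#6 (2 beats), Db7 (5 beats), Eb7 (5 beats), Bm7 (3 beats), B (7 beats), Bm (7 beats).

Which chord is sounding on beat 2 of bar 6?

Beat 2 of bar 6 is beat (6−1)×4 + 2 = 22 overall.
Running totals: E ends at 4, F#maj7 ends at 7, C#6 ends at 9, Db7 ends at 14, Eb7 ends at 19, Bm7 ends at 22.
Beat 22 falls within Bm7.

Bm7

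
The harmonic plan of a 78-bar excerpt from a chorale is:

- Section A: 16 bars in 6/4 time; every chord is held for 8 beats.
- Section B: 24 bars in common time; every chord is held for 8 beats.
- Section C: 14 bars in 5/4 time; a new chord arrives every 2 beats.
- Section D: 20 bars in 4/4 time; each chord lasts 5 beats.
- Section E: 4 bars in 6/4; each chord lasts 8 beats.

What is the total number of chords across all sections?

A: 16 bars × 6 beats = 96 beats; 8 beats/chord → 12 chords.
B: 24 bars × 4 beats = 96 beats; 8 beats/chord → 12 chords.
C: 14 bars × 5 beats = 70 beats; 2 beats/chord → 35 chords.
D: 20 bars × 4 beats = 80 beats; 5 beats/chord → 16 chords.
E: 4 bars × 6 beats = 24 beats; 8 beats/chord → 3 chords.
Total: 12 + 12 + 35 + 16 + 3 = 78.

78 chords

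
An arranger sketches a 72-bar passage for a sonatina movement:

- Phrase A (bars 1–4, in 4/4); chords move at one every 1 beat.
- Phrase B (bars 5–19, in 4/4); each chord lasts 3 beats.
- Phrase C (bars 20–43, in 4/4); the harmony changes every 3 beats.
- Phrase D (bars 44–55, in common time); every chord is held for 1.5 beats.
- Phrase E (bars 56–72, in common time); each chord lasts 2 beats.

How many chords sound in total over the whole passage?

134 chords

A: 4·4 = 16 beats, 16/1 = 16 chords.
B: 15·4 = 60 beats, 60/3 = 20 chords.
C: 24·4 = 96 beats, 96/3 = 32 chords.
D: 12·4 = 48 beats, 48/1.5 = 32 chords.
E: 17·4 = 68 beats, 68/2 = 34 chords.
Total: 16 + 20 + 32 + 32 + 34 = 134.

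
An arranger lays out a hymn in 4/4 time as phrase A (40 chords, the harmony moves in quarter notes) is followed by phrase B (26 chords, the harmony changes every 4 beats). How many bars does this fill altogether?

36 bars

A: 40 × 1 = 40 beats = 10 bars.
B: 26 × 4 = 104 beats = 26 bars.
Total: 10 + 26 = 36 bars.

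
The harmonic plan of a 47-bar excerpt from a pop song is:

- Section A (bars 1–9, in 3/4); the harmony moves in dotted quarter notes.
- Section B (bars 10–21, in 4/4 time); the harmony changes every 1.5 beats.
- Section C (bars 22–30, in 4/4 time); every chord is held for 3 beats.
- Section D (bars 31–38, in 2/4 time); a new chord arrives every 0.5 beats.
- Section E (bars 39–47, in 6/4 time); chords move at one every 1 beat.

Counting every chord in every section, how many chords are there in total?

148 chords

A has 27 beats and chords last 1.5 each, so 18 chords.
B has 48 beats and chords last 1.5 each, so 32 chords.
C has 36 beats and chords last 3 each, so 12 chords.
D has 16 beats and chords last 0.5 each, so 32 chords.
E has 54 beats and chords last 1 each, so 54 chords.
Total: 18 + 32 + 12 + 32 + 54 = 148.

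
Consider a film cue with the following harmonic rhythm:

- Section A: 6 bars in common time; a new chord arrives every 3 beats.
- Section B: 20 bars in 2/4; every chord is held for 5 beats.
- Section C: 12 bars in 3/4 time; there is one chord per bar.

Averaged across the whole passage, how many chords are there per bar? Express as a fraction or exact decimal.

14/19 chords per bar

A: 6 × 4 = 24 beats ÷ 3 = 8 chords.
B: 20 × 2 = 40 beats ÷ 5 = 8 chords.
C: 12 × 3 = 36 beats ÷ 3 = 12 chords.
Overall: 28 chords over 38 bars → 28/38 = 14/19 chords per bar.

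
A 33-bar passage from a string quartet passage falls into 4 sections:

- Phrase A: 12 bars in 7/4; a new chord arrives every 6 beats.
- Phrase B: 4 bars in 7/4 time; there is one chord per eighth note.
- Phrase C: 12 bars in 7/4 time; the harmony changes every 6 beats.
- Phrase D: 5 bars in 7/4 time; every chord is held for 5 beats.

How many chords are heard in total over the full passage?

91 chords

A has 84 beats and chords last 6 each, so 14 chords.
B has 28 beats and chords last 0.5 each, so 56 chords.
C has 84 beats and chords last 6 each, so 14 chords.
D has 35 beats and chords last 5 each, so 7 chords.
Total: 14 + 56 + 14 + 7 = 91.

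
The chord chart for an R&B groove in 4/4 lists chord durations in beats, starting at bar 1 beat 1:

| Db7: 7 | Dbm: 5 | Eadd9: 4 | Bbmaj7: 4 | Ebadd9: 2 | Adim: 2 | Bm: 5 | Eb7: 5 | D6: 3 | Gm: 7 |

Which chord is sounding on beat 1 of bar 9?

Eb7

Beat 1 of bar 9 is beat (9−1)×4 + 1 = 33 overall.
Running totals: Db7 ends at 7, Dbm ends at 12, Eadd9 ends at 16, Bbmaj7 ends at 20, Ebadd9 ends at 22, Adim ends at 24, Bm ends at 29, Eb7 ends at 34.
Beat 33 falls within Eb7.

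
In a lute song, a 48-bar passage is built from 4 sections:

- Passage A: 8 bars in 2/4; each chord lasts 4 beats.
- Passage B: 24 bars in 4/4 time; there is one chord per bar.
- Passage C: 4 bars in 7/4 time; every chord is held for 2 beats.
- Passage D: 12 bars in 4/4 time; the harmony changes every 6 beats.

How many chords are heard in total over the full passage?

A: 8 bars × 2 beats = 16 beats; 4 beats/chord → 4 chords.
B: 24 bars × 4 beats = 96 beats; 4 beats/chord → 24 chords.
C: 4 bars × 7 beats = 28 beats; 2 beats/chord → 14 chords.
D: 12 bars × 4 beats = 48 beats; 6 beats/chord → 8 chords.
Total: 4 + 24 + 14 + 8 = 50.

50 chords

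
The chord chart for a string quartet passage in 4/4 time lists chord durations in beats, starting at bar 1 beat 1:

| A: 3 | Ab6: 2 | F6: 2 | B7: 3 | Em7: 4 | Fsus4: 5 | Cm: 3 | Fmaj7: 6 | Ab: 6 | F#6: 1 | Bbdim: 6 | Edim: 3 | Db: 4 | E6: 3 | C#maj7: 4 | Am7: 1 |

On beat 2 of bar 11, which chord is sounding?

Edim

Beat 2 of bar 11 is beat (11−1)×4 + 2 = 42 overall.
Running totals: A ends at 3, Ab6 ends at 5, F6 ends at 7, B7 ends at 10, Em7 ends at 14, Fsus4 ends at 19, Cm ends at 22, Fmaj7 ends at 28, Ab ends at 34, F#6 ends at 35, Bbdim ends at 41, Edim ends at 44.
Beat 42 falls within Edim.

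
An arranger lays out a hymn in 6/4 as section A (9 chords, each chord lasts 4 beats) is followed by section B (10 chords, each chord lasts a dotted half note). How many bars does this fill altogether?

A: 9 × 4 = 36 beats = 6 bars.
B: 10 × 3 = 30 beats = 5 bars.
Total: 6 + 5 = 11 bars.

11 bars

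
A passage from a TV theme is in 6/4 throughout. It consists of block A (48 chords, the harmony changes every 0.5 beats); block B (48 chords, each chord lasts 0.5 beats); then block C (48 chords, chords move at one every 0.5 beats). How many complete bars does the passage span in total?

12 bars

A: 48 × 0.5 = 24 beats = 4 bars.
B: 48 × 0.5 = 24 beats = 4 bars.
C: 48 × 0.5 = 24 beats = 4 bars.
Total: 4 + 4 + 4 = 12 bars.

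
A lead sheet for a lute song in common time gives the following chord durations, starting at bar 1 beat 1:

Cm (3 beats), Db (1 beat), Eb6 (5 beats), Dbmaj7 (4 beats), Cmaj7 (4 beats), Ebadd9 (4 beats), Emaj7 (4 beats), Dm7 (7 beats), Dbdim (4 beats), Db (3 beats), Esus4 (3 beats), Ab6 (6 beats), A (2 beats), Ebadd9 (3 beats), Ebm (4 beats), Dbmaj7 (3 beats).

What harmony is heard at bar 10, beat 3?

Db

Beat 3 of bar 10 is beat (10−1)×4 + 3 = 39 overall.
Running totals: Cm ends at 3, Db ends at 4, Eb6 ends at 9, Dbmaj7 ends at 13, Cmaj7 ends at 17, Ebadd9 ends at 21, Emaj7 ends at 25, Dm7 ends at 32, Dbdim ends at 36, Db ends at 39.
Beat 39 falls within Db.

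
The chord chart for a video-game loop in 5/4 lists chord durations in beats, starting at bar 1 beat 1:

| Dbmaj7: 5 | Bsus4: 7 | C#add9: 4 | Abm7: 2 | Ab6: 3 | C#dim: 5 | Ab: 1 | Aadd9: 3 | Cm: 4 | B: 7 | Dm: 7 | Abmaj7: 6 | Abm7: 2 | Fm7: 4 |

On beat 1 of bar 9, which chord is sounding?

Beat 1 of bar 9 is beat (9−1)×5 + 1 = 41 overall.
Running totals: Dbmaj7 ends at 5, Bsus4 ends at 12, C#add9 ends at 16, Abm7 ends at 18, Ab6 ends at 21, C#dim ends at 26, Ab ends at 27, Aadd9 ends at 30, Cm ends at 34, B ends at 41.
Beat 41 falls within B.

B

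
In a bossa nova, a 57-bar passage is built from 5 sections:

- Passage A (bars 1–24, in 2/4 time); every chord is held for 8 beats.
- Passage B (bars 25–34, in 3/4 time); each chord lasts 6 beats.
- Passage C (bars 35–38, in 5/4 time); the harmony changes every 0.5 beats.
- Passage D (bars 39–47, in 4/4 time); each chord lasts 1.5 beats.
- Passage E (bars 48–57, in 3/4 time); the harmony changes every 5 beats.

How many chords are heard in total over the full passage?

A: 24·2 = 48 beats, 48/8 = 6 chords.
B: 10·3 = 30 beats, 30/6 = 5 chords.
C: 4·5 = 20 beats, 20/0.5 = 40 chords.
D: 9·4 = 36 beats, 36/1.5 = 24 chords.
E: 10·3 = 30 beats, 30/5 = 6 chords.
Total: 6 + 5 + 40 + 24 + 6 = 81.

81 chords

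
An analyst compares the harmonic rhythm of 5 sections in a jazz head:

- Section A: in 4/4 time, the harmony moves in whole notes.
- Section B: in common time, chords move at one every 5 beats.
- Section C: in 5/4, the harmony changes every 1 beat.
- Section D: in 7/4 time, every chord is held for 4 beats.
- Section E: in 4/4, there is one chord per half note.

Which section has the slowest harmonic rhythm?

Section B

A: 4 beats/bar ÷ 4 beats/chord = 1 chord/bar.
B: 4 beats/bar ÷ 5 beats/chord = 0.8 chords/bar.
C: 5 beats/bar ÷ 1 beat/chord = 5 chords/bar.
D: 7 beats/bar ÷ 4 beats/chord = 1.75 chords/bar.
E: 4 beats/bar ÷ 2 beats/chord = 2 chords/bar.
Slowest is B at 0.8 chords/bar.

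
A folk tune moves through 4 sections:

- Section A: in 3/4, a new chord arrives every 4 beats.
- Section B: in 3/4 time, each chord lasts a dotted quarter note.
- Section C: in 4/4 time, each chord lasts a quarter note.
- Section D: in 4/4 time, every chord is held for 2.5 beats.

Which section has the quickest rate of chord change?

A: 3 beats/bar ÷ 4 beats/chord = 0.75 chords/bar.
B: 3 beats/bar ÷ 1.5 beats/chord = 2 chords/bar.
C: 4 beats/bar ÷ 1 beat/chord = 4 chords/bar.
D: 4 beats/bar ÷ 2.5 beats/chord = 1.6 chords/bar.
Fastest is C at 4 chords/bar.

Section C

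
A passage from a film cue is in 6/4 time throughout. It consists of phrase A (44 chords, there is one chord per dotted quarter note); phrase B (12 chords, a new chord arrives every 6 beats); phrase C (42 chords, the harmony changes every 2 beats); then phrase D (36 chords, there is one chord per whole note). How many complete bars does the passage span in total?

A: 44 × 1.5 = 66 beats = 11 bars.
B: 12 × 6 = 72 beats = 12 bars.
C: 42 × 2 = 84 beats = 14 bars.
D: 36 × 4 = 144 beats = 24 bars.
Total: 11 + 12 + 14 + 24 = 61 bars.

61 bars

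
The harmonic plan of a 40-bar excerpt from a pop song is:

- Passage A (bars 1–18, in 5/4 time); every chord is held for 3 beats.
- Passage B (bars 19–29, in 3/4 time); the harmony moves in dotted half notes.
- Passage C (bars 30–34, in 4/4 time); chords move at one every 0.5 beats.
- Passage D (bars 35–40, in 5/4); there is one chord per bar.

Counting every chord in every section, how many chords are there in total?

87 chords

A has 90 beats and chords last 3 each, so 30 chords.
B has 33 beats and chords last 3 each, so 11 chords.
C has 20 beats and chords last 0.5 each, so 40 chords.
D has 30 beats and chords last 5 each, so 6 chords.
Total: 30 + 11 + 40 + 6 = 87.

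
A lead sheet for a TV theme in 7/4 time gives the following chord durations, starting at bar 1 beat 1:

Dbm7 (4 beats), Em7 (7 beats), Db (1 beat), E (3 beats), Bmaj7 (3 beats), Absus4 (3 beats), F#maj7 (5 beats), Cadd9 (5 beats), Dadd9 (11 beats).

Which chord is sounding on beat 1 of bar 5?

Cadd9

Beat 1 of bar 5 is beat (5−1)×7 + 1 = 29 overall.
Running totals: Dbm7 ends at 4, Em7 ends at 11, Db ends at 12, E ends at 15, Bmaj7 ends at 18, Absus4 ends at 21, F#maj7 ends at 26, Cadd9 ends at 31.
Beat 29 falls within Cadd9.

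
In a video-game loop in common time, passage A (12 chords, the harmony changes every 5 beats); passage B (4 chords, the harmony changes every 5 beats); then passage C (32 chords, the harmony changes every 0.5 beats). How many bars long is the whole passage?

A: 12 × 5 = 60 beats = 15 bars.
B: 4 × 5 = 20 beats = 5 bars.
C: 32 × 0.5 = 16 beats = 4 bars.
Total: 15 + 5 + 4 = 24 bars.

24 bars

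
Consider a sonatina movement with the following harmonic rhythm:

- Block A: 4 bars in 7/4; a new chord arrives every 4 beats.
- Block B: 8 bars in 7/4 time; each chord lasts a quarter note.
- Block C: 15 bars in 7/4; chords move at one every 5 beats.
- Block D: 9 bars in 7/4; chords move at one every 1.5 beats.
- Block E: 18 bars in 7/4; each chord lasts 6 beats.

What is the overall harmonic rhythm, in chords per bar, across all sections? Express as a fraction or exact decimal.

A: 4 × 7 = 28 beats ÷ 4 = 7 chords.
B: 8 × 7 = 56 beats ÷ 1 = 56 chords.
C: 15 × 7 = 105 beats ÷ 5 = 21 chords.
D: 9 × 7 = 63 beats ÷ 1.5 = 42 chords.
E: 18 × 7 = 126 beats ÷ 6 = 21 chords.
Overall: 147 chords over 54 bars → 147/54 = 49/18 chords per bar.

49/18 chords per bar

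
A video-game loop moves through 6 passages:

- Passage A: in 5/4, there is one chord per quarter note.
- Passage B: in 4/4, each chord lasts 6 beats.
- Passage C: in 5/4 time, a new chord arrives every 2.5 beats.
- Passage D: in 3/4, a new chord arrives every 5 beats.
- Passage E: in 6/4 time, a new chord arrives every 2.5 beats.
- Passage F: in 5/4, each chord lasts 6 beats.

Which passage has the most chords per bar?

A: each chord is 1 beat in 5/4, so 5 per bar.
B: each chord is 6 beats in 4/4, so 2/3 per bar.
C: each chord is 2.5 beats in 5/4, so 2 per bar.
D: each chord is 5 beats in 3/4, so 0.6 per bar.
E: each chord is 2.5 beats in 6/4, so 2.4 per bar.
F: each chord is 6 beats in 5/4, so 5/6 per bar.
Fastest is A at 5 chords/bar.

Passage A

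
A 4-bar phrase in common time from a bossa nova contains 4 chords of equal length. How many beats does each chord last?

4 beats

4 bars × 4 beats/bar = 16 beats total.
16 beats ÷ 4 chords = 4 beats per chord.
(That is a whole note.)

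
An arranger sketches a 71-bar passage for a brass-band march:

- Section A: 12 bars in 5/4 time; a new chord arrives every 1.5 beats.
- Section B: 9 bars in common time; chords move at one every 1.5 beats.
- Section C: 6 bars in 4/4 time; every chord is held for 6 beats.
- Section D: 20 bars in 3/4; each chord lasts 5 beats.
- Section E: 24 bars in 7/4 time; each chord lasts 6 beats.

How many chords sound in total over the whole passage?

A: 12 bars × 5 beats = 60 beats; 1.5 beats/chord → 40 chords.
B: 9 bars × 4 beats = 36 beats; 1.5 beats/chord → 24 chords.
C: 6 bars × 4 beats = 24 beats; 6 beats/chord → 4 chords.
D: 20 bars × 3 beats = 60 beats; 5 beats/chord → 12 chords.
E: 24 bars × 7 beats = 168 beats; 6 beats/chord → 28 chords.
Total: 40 + 24 + 4 + 12 + 28 = 108.

108 chords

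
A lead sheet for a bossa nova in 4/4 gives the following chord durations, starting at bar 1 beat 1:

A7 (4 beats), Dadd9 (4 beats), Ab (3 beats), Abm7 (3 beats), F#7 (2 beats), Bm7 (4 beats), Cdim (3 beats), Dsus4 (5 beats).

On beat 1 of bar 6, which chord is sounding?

Cdim

Beat 1 of bar 6 is beat (6−1)×4 + 1 = 21 overall.
Running totals: A7 ends at 4, Dadd9 ends at 8, Ab ends at 11, Abm7 ends at 14, F#7 ends at 16, Bm7 ends at 20, Cdim ends at 23.
Beat 21 falls within Cdim.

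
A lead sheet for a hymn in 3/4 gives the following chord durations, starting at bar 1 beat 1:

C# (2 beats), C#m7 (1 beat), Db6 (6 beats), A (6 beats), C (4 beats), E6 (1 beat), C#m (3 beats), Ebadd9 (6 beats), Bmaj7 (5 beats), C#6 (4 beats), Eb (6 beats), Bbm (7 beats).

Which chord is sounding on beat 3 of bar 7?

C#m

Beat 3 of bar 7 is beat (7−1)×3 + 3 = 21 overall.
Running totals: C# ends at 2, C#m7 ends at 3, Db6 ends at 9, A ends at 15, C ends at 19, E6 ends at 20, C#m ends at 23.
Beat 21 falls within C#m.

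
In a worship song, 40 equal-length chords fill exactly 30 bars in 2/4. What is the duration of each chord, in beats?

30 bars × 2 beats/bar = 60 beats total.
60 beats ÷ 40 chords = 1.5 beats per chord.
(That is a dotted quarter note.)

1.5 beats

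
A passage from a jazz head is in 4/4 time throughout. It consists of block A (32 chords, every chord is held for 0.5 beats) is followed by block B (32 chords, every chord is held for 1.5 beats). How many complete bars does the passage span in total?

16 bars

A: 32 × 0.5 = 16 beats = 4 bars.
B: 32 × 1.5 = 48 beats = 12 bars.
Total: 4 + 12 = 16 bars.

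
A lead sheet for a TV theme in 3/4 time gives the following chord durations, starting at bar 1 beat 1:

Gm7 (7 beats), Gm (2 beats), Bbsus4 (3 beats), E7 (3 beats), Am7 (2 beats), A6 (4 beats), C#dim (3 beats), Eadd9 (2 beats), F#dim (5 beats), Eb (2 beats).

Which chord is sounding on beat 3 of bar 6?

Beat 3 of bar 6 is beat (6−1)×3 + 3 = 18 overall.
Running totals: Gm7 ends at 7, Gm ends at 9, Bbsus4 ends at 12, E7 ends at 15, Am7 ends at 17, A6 ends at 21.
Beat 18 falls within A6.

A6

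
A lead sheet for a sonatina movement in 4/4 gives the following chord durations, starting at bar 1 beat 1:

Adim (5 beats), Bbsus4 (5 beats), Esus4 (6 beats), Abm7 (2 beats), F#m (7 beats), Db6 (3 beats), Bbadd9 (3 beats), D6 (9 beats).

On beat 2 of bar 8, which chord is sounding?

Bbadd9

Beat 2 of bar 8 is beat (8−1)×4 + 2 = 30 overall.
Running totals: Adim ends at 5, Bbsus4 ends at 10, Esus4 ends at 16, Abm7 ends at 18, F#m ends at 25, Db6 ends at 28, Bbadd9 ends at 31.
Beat 30 falls within Bbadd9.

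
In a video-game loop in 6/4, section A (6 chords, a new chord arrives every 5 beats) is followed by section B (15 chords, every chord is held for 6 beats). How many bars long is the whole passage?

20 bars

A: 6 × 5 = 30 beats = 5 bars.
B: 15 × 6 = 90 beats = 15 bars.
Total: 5 + 15 = 20 bars.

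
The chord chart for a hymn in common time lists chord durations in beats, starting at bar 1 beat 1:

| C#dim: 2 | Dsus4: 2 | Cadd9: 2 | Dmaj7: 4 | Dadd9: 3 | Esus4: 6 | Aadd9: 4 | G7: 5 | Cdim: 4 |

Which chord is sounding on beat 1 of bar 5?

Beat 1 of bar 5 is beat (5−1)×4 + 1 = 17 overall.
Running totals: C#dim ends at 2, Dsus4 ends at 4, Cadd9 ends at 6, Dmaj7 ends at 10, Dadd9 ends at 13, Esus4 ends at 19.
Beat 17 falls within Esus4.

Esus4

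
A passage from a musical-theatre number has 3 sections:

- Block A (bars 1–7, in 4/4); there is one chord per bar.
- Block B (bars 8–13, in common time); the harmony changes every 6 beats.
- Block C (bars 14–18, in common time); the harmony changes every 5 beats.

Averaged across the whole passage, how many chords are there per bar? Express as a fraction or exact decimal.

5/6 chords per bar

A: 7 × 4 = 28 beats ÷ 4 = 7 chords.
B: 6 × 4 = 24 beats ÷ 6 = 4 chords.
C: 5 × 4 = 20 beats ÷ 5 = 4 chords.
Overall: 15 chords over 18 bars → 15/18 = 5/6 chords per bar.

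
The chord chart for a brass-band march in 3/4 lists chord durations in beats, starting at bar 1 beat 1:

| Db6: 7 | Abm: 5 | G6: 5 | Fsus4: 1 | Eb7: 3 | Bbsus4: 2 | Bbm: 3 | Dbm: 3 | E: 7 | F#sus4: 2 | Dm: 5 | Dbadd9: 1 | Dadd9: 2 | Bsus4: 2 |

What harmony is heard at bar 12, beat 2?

E

Beat 2 of bar 12 is beat (12−1)×3 + 2 = 35 overall.
Running totals: Db6 ends at 7, Abm ends at 12, G6 ends at 17, Fsus4 ends at 18, Eb7 ends at 21, Bbsus4 ends at 23, Bbm ends at 26, Dbm ends at 29, E ends at 36.
Beat 35 falls within E.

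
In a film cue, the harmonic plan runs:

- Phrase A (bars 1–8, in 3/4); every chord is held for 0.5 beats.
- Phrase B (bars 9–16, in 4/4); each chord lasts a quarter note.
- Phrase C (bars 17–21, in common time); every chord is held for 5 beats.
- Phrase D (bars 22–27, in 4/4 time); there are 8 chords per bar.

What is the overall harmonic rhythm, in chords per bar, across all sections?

A: 8 × 3 = 24 beats ÷ 0.5 = 48 chords.
B: 8 × 4 = 32 beats ÷ 1 = 32 chords.
C: 5 × 4 = 20 beats ÷ 5 = 4 chords.
D: 6 × 4 = 24 beats ÷ 0.5 = 48 chords.
Overall: 132 chords over 27 bars → 132/27 = 44/9 chords per bar.

44/9 chords per bar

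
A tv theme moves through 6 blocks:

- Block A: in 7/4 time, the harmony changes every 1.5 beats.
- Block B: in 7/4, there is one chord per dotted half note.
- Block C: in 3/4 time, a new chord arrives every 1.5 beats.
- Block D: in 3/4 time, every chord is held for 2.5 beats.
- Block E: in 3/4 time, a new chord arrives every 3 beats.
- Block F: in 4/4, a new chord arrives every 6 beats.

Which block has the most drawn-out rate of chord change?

A: 7/1.5 = 14/3 chords/bar.
B: 7/3 = 7/3 chords/bar.
C: 3/1.5 = 2 chords/bar.
D: 3/2.5 = 1.2 chords/bar.
E: 3/3 = 1 chord/bar.
F: 4/6 = 2/3 chords/bar.
Slowest is F at 2/3 chords/bar.

Block F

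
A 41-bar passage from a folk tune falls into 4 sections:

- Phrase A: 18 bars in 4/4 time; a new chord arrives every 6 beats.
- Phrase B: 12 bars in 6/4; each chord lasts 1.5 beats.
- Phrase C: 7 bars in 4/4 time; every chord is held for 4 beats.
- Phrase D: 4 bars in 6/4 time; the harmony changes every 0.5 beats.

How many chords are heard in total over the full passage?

115 chords

A: 18 bars × 4 beats = 72 beats; 6 beats/chord → 12 chords.
B: 12 bars × 6 beats = 72 beats; 1.5 beats/chord → 48 chords.
C: 7 bars × 4 beats = 28 beats; 4 beats/chord → 7 chords.
D: 4 bars × 6 beats = 24 beats; 0.5 beats/chord → 48 chords.
Total: 12 + 48 + 7 + 48 = 115.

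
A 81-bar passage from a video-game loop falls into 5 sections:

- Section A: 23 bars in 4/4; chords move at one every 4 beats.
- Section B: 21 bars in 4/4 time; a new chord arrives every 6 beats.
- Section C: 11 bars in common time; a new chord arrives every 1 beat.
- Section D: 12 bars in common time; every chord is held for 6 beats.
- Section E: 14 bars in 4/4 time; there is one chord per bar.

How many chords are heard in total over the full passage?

A has 92 beats and chords last 4 each, so 23 chords.
B has 84 beats and chords last 6 each, so 14 chords.
C has 44 beats and chords last 1 each, so 44 chords.
D has 48 beats and chords last 6 each, so 8 chords.
E has 56 beats and chords last 4 each, so 14 chords.
Total: 23 + 14 + 44 + 8 + 14 = 103.

103 chords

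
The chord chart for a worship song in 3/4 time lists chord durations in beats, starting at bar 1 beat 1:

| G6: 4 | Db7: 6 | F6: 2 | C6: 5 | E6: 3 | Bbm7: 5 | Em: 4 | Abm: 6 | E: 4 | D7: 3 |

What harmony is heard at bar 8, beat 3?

Bbm7

Beat 3 of bar 8 is beat (8−1)×3 + 3 = 24 overall.
Running totals: G6 ends at 4, Db7 ends at 10, F6 ends at 12, C6 ends at 17, E6 ends at 20, Bbm7 ends at 25.
Beat 24 falls within Bbm7.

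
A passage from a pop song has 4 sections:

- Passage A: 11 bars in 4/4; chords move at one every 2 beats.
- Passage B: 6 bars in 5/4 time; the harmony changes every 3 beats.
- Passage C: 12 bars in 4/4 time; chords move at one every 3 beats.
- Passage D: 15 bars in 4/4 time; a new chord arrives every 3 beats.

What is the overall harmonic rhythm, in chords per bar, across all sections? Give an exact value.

17/11 chords per bar

A: 11 bars of 4 beats is 44 beats; at 2 beats each that's 22 chords.
B: 6 bars of 5 beats is 30 beats; at 3 beats each that's 10 chords.
C: 12 bars of 4 beats is 48 beats; at 3 beats each that's 16 chords.
D: 15 bars of 4 beats is 60 beats; at 3 beats each that's 20 chords.
Overall: 68 chords over 44 bars → 68/44 = 17/11 chords per bar.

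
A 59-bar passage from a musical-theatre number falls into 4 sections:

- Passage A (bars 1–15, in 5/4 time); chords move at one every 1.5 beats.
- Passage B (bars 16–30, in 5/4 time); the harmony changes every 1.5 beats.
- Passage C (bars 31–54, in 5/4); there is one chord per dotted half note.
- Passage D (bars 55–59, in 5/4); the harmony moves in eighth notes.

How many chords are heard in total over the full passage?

190 chords

A: 15 bars × 5 beats = 75 beats; 1.5 beats/chord → 50 chords.
B: 15 bars × 5 beats = 75 beats; 1.5 beats/chord → 50 chords.
C: 24 bars × 5 beats = 120 beats; 3 beats/chord → 40 chords.
D: 5 bars × 5 beats = 25 beats; 0.5 beats/chord → 50 chords.
Total: 50 + 50 + 40 + 50 = 190.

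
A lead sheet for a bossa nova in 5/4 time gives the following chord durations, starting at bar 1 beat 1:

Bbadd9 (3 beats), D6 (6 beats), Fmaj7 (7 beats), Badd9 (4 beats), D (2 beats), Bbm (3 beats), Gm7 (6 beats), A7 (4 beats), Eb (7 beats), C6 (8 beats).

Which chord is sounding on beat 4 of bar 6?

Beat 4 of bar 6 is beat (6−1)×5 + 4 = 29 overall.
Running totals: Bbadd9 ends at 3, D6 ends at 9, Fmaj7 ends at 16, Badd9 ends at 20, D ends at 22, Bbm ends at 25, Gm7 ends at 31.
Beat 29 falls within Gm7.

Gm7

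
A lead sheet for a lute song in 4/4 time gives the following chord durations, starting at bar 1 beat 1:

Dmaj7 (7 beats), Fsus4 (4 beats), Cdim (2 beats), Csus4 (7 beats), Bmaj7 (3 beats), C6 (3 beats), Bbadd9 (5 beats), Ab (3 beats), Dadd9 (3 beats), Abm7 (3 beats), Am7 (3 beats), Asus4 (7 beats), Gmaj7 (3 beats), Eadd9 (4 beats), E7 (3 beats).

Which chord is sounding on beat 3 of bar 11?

Am7

Beat 3 of bar 11 is beat (11−1)×4 + 3 = 43 overall.
Running totals: Dmaj7 ends at 7, Fsus4 ends at 11, Cdim ends at 13, Csus4 ends at 20, Bmaj7 ends at 23, C6 ends at 26, Bbadd9 ends at 31, Ab ends at 34, Dadd9 ends at 37, Abm7 ends at 40, Am7 ends at 43.
Beat 43 falls within Am7.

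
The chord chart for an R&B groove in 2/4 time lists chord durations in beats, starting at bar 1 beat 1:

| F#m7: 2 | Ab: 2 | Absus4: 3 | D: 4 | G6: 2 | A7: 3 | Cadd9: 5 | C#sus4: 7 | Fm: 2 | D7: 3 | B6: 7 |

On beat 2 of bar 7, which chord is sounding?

A7

Beat 2 of bar 7 is beat (7−1)×2 + 2 = 14 overall.
Running totals: F#m7 ends at 2, Ab ends at 4, Absus4 ends at 7, D ends at 11, G6 ends at 13, A7 ends at 16.
Beat 14 falls within A7.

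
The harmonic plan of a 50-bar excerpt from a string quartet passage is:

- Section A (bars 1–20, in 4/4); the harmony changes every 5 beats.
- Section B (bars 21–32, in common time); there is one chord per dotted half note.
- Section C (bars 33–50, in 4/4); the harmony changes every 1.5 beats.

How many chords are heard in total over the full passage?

80 chords

A has 80 beats and chords last 5 each, so 16 chords.
B has 48 beats and chords last 3 each, so 16 chords.
C has 72 beats and chords last 1.5 each, so 48 chords.
Total: 16 + 16 + 48 = 80.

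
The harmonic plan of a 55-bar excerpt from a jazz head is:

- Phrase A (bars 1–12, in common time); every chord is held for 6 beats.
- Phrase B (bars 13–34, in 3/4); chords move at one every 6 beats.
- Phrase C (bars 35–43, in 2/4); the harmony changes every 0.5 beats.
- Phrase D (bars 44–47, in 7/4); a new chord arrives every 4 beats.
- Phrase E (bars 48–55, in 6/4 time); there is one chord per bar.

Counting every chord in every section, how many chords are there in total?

70 chords

A has 48 beats and chords last 6 each, so 8 chords.
B has 66 beats and chords last 6 each, so 11 chords.
C has 18 beats and chords last 0.5 each, so 36 chords.
D has 28 beats and chords last 4 each, so 7 chords.
E has 48 beats and chords last 6 each, so 8 chords.
Total: 8 + 11 + 36 + 7 + 8 = 70.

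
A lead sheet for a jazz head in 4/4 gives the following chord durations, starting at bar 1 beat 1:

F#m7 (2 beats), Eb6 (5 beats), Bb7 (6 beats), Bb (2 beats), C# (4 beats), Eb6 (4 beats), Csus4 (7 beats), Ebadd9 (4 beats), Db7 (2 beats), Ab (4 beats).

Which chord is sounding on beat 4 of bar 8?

Beat 4 of bar 8 is beat (8−1)×4 + 4 = 32 overall.
Running totals: F#m7 ends at 2, Eb6 ends at 7, Bb7 ends at 13, Bb ends at 15, C# ends at 19, Eb6 ends at 23, Csus4 ends at 30, Ebadd9 ends at 34.
Beat 32 falls within Ebadd9.

Ebadd9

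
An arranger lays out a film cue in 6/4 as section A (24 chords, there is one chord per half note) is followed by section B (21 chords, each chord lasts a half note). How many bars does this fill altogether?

A: 24 × 2 = 48 beats = 8 bars.
B: 21 × 2 = 42 beats = 7 bars.
Total: 8 + 7 = 15 bars.

15 bars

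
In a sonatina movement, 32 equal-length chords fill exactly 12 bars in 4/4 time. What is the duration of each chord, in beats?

12 bars × 4 beats/bar = 48 beats total.
48 beats ÷ 32 chords = 1.5 beats per chord.
(That is a dotted quarter note.)

1.5 beats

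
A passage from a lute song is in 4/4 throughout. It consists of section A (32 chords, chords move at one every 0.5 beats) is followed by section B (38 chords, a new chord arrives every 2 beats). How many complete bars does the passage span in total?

A: 32 × 0.5 = 16 beats = 4 bars.
B: 38 × 2 = 76 beats = 19 bars.
Total: 4 + 19 = 23 bars.

23 bars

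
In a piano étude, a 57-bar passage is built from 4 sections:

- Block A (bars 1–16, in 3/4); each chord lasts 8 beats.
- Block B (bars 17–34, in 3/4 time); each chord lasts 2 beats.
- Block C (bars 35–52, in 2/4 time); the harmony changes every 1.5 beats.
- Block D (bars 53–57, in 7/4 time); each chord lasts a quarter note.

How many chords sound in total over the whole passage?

92 chords

A has 48 beats and chords last 8 each, so 6 chords.
B has 54 beats and chords last 2 each, so 27 chords.
C has 36 beats and chords last 1.5 each, so 24 chords.
D has 35 beats and chords last 1 each, so 35 chords.
Total: 6 + 27 + 24 + 35 = 92.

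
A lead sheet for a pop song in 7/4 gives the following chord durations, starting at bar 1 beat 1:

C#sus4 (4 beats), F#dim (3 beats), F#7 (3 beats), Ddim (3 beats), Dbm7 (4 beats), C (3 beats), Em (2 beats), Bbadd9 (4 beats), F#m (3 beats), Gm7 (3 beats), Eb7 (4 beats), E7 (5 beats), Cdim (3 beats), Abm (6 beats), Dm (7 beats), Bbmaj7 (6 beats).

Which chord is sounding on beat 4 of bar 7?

Abm

Beat 4 of bar 7 is beat (7−1)×7 + 4 = 46 overall.
Running totals: C#sus4 ends at 4, F#dim ends at 7, F#7 ends at 10, Ddim ends at 13, Dbm7 ends at 17, C ends at 20, Em ends at 22, Bbadd9 ends at 26, F#m ends at 29, Gm7 ends at 32, Eb7 ends at 36, E7 ends at 41, Cdim ends at 44, Abm ends at 50.
Beat 46 falls within Abm.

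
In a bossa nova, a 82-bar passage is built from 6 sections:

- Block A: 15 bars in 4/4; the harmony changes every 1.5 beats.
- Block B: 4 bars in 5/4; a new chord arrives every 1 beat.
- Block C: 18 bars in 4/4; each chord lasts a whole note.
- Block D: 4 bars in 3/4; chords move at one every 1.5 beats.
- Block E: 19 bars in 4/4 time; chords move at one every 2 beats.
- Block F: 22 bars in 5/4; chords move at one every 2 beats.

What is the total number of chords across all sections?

179 chords

A: 15·4 = 60 beats, 60/1.5 = 40 chords.
B: 4·5 = 20 beats, 20/1 = 20 chords.
C: 18·4 = 72 beats, 72/4 = 18 chords.
D: 4·3 = 12 beats, 12/1.5 = 8 chords.
E: 19·4 = 76 beats, 76/2 = 38 chords.
F: 22·5 = 110 beats, 110/2 = 55 chords.
Total: 40 + 20 + 18 + 8 + 38 + 55 = 179.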